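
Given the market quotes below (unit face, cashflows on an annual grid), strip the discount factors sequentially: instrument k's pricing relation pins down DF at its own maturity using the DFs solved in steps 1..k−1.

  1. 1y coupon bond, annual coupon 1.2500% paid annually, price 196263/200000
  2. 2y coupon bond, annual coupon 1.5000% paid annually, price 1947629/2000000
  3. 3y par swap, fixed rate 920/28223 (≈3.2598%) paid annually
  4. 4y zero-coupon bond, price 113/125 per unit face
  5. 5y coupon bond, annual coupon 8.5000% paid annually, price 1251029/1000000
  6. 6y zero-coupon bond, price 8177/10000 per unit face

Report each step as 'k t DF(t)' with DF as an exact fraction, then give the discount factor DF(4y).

1 1 2423/2500
2 2 9451/10000
3 3 227/250
4 4 113/125
5 5 8611/10000
6 6 8177/10000
DF(4y) = 113/125 ≈ 0.904000

step 1 [1y] bond c/1=1/80: DF=(196263/200000 − 1/80·(0))/(1+1/80) = 2423/2500 ≈ 0.969200
step 2 [2y] bond c/1=3/200: DF=(1947629/2000000 − 3/200·(0.969200))/(1+3/200) = 9451/10000 ≈ 0.945100
step 3 [3y] swap r/1=920/28223: DF=(1 − 920/28223·(0.969200+0.945100))/(1+920/28223) = 227/250 ≈ 0.908000
step 4 [4y] zero: DF = P = 113/125 ≈ 0.904000
step 5 [5y] bond c/1=17/200: DF=(1251029/1000000 − 17/200·(0.969200+0.945100+0.908000+0.904000))/(1+17/200) = 8611/10000 ≈ 0.861100
step 6 [6y] zero: DF = P = 8177/10000 ≈ 0.817700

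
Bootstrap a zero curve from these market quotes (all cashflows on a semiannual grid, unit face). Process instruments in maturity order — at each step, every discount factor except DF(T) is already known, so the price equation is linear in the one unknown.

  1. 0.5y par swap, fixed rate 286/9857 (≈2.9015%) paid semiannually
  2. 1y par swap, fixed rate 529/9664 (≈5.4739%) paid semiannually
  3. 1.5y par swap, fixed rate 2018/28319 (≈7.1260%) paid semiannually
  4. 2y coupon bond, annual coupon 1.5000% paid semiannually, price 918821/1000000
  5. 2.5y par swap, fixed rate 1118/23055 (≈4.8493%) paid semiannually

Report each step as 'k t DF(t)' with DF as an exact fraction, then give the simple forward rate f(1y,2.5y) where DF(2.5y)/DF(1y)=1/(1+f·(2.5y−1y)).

1 1/2 9857/10000
2 1 9471/10000
3 3/2 8991/10000
4 2 8909/10000
5 5/2 4441/5000
f(1y,2.5y) = ((9471/10000)/(4441/5000) − 1)/(3/2) = 589/13323 ≈ 4.4209%

step 1 [0.5y] swap r/2=143/9857: DF=(1 − 143/9857·(0))/(1+143/9857) = 9857/10000 ≈ 0.985700
step 2 [1y] swap r/2=529/19328: DF=(1 − 529/19328·(0.985700))/(1+529/19328) = 9471/10000 ≈ 0.947100
step 3 [1.5y] swap r/2=1009/28319: DF=(1 − 1009/28319·(0.985700+0.947100))/(1+1009/28319) = 8991/10000 ≈ 0.899100
step 4 [2y] bond c/2=3/400: DF=(918821/1000000 − 3/400·(0.985700+0.947100+0.899100))/(1+3/400) = 8909/10000 ≈ 0.890900
step 5 [2.5y] swap r/2=559/23055: DF=(1 − 559/23055·(0.985700+0.947100+0.899100+0.890900))/(1+559/23055) = 4441/5000 ≈ 0.888200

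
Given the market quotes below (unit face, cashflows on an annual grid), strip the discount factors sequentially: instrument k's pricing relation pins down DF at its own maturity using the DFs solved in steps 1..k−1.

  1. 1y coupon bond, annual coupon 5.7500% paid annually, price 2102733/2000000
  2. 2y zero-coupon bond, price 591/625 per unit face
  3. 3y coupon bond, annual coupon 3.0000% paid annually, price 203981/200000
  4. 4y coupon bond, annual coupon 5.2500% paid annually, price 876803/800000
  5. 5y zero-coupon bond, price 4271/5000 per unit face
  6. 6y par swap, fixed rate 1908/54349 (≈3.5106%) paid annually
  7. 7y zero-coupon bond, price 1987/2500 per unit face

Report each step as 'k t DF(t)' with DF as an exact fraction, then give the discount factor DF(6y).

1 1 4971/5000
2 2 591/625
3 3 9337/10000
4 4 449/500
5 5 4271/5000
6 6 2023/2500
7 7 1987/2500
DF(6y) = 2023/2500 ≈ 0.809200

step 1 [1y] bond c/1=23/400: DF=(2102733/2000000 − 23/400·(0))/(1+23/400) = 4971/5000 ≈ 0.994200
step 2 [2y] zero: DF = P = 591/625 ≈ 0.945600
step 3 [3y] bond c/1=3/100: DF=(203981/200000 − 3/100·(0.994200+0.945600))/(1+3/100) = 9337/10000 ≈ 0.933700
step 4 [4y] bond c/1=21/400: DF=(876803/800000 − 21/400·(0.994200+0.945600+0.933700))/(1+21/400) = 449/500 ≈ 0.898000
step 5 [5y] zero: DF = P = 4271/5000 ≈ 0.854200
step 6 [6y] swap r/1=1908/54349: DF=(1 − 1908/54349·(0.994200+0.945600+0.933700+0.898000+0.854200))/(1+1908/54349) = 2023/2500 ≈ 0.809200
step 7 [7y] zero: DF = P = 1987/2500 ≈ 0.794800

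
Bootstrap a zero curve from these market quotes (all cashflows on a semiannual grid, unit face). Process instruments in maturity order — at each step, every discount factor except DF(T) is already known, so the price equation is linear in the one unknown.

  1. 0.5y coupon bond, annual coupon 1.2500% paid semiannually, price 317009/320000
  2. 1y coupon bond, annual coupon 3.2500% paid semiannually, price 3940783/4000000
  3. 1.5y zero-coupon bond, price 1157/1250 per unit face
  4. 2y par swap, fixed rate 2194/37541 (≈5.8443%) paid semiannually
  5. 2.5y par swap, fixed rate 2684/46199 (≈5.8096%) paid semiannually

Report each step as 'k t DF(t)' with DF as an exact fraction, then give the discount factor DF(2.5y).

step 1 [0.5y] bond c/2=1/160: DF=(317009/320000 − 1/160·(0))/(1+1/160) = 1969/2000 ≈ 0.984500
step 2 [1y] bond c/2=13/800: DF=(3940783/4000000 − 13/800·(0.984500))/(1+13/800) = 9537/10000 ≈ 0.953700
step 3 [1.5y] zero: DF = P = 1157/1250 ≈ 0.925600
step 4 [2y] swap r/2=1097/37541: DF=(1 − 1097/37541·(0.984500+0.953700+0.925600))/(1+1097/37541) = 8903/10000 ≈ 0.890300
step 5 [2.5y] swap r/2=1342/46199: DF=(1 − 1342/46199·(0.984500+0.953700+0.925600+0.890300))/(1+1342/46199) = 4329/5000 ≈ 0.865800

1 1/2 1969/2000
2 1 9537/10000
3 3/2 1157/1250
4 2 8903/10000
5 5/2 4329/5000
DF(2.5y) = 4329/5000 ≈ 0.865800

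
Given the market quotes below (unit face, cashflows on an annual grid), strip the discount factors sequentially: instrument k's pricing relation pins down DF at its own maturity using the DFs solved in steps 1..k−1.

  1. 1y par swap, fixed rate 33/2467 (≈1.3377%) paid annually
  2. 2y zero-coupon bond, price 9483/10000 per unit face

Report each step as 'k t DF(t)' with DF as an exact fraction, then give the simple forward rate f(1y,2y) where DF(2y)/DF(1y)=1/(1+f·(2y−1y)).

1 1 2467/2500
2 2 9483/10000
f(1y,2y) = ((2467/2500)/(9483/10000) − 1)/(1) = 385/9483 ≈ 4.0599%

step 1 [1y] swap r/1=33/2467: DF=(1 − 33/2467·(0))/(1+33/2467) = 2467/2500 ≈ 0.986800
step 2 [2y] zero: DF = P = 9483/10000 ≈ 0.948300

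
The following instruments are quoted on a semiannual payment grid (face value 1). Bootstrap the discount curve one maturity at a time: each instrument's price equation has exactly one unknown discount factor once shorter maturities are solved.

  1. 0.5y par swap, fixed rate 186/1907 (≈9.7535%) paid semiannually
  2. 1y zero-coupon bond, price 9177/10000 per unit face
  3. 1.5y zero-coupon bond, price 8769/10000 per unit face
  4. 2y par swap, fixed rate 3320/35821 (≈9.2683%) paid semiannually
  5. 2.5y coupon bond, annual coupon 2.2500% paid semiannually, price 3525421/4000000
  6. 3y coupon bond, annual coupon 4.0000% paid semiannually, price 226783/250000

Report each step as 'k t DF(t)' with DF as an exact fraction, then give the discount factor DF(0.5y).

step 1 [0.5y] swap r/2=93/1907: DF=(1 − 93/1907·(0))/(1+93/1907) = 1907/2000 ≈ 0.953500
step 2 [1y] zero: DF = P = 9177/10000 ≈ 0.917700
step 3 [1.5y] zero: DF = P = 8769/10000 ≈ 0.876900
step 4 [2y] swap r/2=1660/35821: DF=(1 − 1660/35821·(0.953500+0.917700+0.876900))/(1+1660/35821) = 417/500 ≈ 0.834000
step 5 [2.5y] bond c/2=9/800: DF=(3525421/4000000 − 9/800·(0.953500+0.917700+0.876900+0.834000))/(1+9/800) = 8317/10000 ≈ 0.831700
step 6 [3y] bond c/2=1/50: DF=(226783/250000 − 1/50·(0.953500+0.917700+0.876900+0.834000+0.831700))/(1+1/50) = 2007/2500 ≈ 0.802800

1 1/2 1907/2000
2 1 9177/10000
3 3/2 8769/10000
4 2 417/500
5 5/2 8317/10000
6 3 2007/2500
DF(0.5y) = 1907/2000 ≈ 0.953500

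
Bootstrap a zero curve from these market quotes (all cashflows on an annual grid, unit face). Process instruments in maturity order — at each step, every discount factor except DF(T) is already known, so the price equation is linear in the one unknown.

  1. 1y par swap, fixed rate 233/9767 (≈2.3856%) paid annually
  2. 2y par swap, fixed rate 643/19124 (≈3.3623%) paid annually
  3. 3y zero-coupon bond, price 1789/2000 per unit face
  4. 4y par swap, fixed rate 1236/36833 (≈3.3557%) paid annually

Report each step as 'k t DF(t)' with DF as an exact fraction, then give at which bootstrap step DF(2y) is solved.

step 1 [1y] swap r/1=233/9767: DF=(1 − 233/9767·(0))/(1+233/9767) = 9767/10000 ≈ 0.976700
step 2 [2y] swap r/1=643/19124: DF=(1 − 643/19124·(0.976700))/(1+643/19124) = 9357/10000 ≈ 0.935700
step 3 [3y] zero: DF = P = 1789/2000 ≈ 0.894500
step 4 [4y] swap r/1=1236/36833: DF=(1 − 1236/36833·(0.976700+0.935700+0.894500))/(1+1236/36833) = 2191/2500 ≈ 0.876400

1 1 9767/10000
2 2 9357/10000
3 3 1789/2000
4 4 2191/2500
DF(2y) is solved at step 2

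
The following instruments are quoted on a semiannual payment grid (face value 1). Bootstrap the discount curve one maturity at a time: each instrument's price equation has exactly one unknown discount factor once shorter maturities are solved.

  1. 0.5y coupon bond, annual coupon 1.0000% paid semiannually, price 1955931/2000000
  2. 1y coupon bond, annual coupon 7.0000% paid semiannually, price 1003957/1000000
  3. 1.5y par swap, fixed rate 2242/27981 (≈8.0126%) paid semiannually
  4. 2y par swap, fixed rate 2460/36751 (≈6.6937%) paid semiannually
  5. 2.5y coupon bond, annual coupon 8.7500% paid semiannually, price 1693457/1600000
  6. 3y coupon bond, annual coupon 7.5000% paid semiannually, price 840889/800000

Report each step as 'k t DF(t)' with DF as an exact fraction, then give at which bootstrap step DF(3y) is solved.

step 1 [0.5y] bond c/2=1/200: DF=(1955931/2000000 − 1/200·(0))/(1+1/200) = 9731/10000 ≈ 0.973100
step 2 [1y] bond c/2=7/200: DF=(1003957/1000000 − 7/200·(0.973100))/(1+7/200) = 9371/10000 ≈ 0.937100
step 3 [1.5y] swap r/2=1121/27981: DF=(1 − 1121/27981·(0.973100+0.937100))/(1+1121/27981) = 8879/10000 ≈ 0.887900
step 4 [2y] swap r/2=1230/36751: DF=(1 − 1230/36751·(0.973100+0.937100+0.887900))/(1+1230/36751) = 877/1000 ≈ 0.877000
step 5 [2.5y] bond c/2=7/160: DF=(1693457/1600000 − 7/160·(0.973100+0.937100+0.887900+0.877000))/(1+7/160) = 43/50 ≈ 0.860000
step 6 [3y] bond c/2=3/80: DF=(840889/800000 − 3/80·(0.973100+0.937100+0.887900+0.877000+0.860000))/(1+3/80) = 2123/2500 ≈ 0.849200

1 1/2 9731/10000
2 1 9371/10000
3 3/2 8879/10000
4 2 877/1000
5 5/2 43/50
6 3 2123/2500
DF(3y) is solved at step 6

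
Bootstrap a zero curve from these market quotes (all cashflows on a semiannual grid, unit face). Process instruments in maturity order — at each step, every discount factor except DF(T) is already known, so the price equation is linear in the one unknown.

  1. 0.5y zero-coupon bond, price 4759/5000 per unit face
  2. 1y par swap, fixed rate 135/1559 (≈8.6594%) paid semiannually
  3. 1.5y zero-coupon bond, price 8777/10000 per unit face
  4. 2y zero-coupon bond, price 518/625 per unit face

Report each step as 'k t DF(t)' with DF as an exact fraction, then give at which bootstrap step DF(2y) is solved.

step 1 [0.5y] zero: DF = P = 4759/5000 ≈ 0.951800
step 2 [1y] swap r/2=135/3118: DF=(1 − 135/3118·(0.951800))/(1+135/3118) = 919/1000 ≈ 0.919000
step 3 [1.5y] zero: DF = P = 8777/10000 ≈ 0.877700
step 4 [2y] zero: DF = P = 518/625 ≈ 0.828800

1 1/2 4759/5000
2 1 919/1000
3 3/2 8777/10000
4 2 518/625
DF(2y) is solved at step 4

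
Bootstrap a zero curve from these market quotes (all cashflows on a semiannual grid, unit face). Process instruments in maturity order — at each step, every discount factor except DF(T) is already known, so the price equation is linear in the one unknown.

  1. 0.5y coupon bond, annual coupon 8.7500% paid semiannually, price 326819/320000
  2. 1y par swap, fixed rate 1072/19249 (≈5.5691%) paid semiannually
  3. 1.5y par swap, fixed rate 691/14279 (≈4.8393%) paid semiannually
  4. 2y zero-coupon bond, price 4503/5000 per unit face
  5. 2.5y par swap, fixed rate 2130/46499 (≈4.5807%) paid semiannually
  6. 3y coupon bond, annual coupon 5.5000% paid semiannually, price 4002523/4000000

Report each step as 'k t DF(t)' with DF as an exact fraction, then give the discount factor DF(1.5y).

step 1 [0.5y] bond c/2=7/160: DF=(326819/320000 − 7/160·(0))/(1+7/160) = 1957/2000 ≈ 0.978500
step 2 [1y] swap r/2=536/19249: DF=(1 − 536/19249·(0.978500))/(1+536/19249) = 1183/1250 ≈ 0.946400
step 3 [1.5y] swap r/2=691/28558: DF=(1 − 691/28558·(0.978500+0.946400))/(1+691/28558) = 9309/10000 ≈ 0.930900
step 4 [2y] zero: DF = P = 4503/5000 ≈ 0.900600
step 5 [2.5y] swap r/2=1065/46499: DF=(1 − 1065/46499·(0.978500+0.946400+0.930900+0.900600))/(1+1065/46499) = 1787/2000 ≈ 0.893500
step 6 [3y] bond c/2=11/400: DF=(4002523/4000000 − 11/400·(0.978500+0.946400+0.930900+0.900600+0.893500))/(1+11/400) = 4247/5000 ≈ 0.849400

1 1/2 1957/2000
2 1 1183/1250
3 3/2 9309/10000
4 2 4503/5000
5 5/2 1787/2000
6 3 4247/5000
DF(1.5y) = 9309/10000 ≈ 0.930900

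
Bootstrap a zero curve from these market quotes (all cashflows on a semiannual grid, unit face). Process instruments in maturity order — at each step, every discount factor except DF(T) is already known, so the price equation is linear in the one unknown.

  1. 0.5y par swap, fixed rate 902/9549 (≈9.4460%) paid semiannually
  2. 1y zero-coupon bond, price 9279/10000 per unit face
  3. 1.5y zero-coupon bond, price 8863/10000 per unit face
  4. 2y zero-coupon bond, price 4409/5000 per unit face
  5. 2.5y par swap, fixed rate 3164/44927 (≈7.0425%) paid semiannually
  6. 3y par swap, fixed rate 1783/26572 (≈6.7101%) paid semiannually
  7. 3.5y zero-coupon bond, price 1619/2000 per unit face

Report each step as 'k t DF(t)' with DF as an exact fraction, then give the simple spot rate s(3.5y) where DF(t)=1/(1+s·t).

1 1/2 9549/10000
2 1 9279/10000
3 3/2 8863/10000
4 2 4409/5000
5 5/2 4209/5000
6 3 8217/10000
7 7/2 1619/2000
s(3.5y) = (1/(1619/2000) − 1)/(7/2) = 762/11333 ≈ 6.7237%

step 1 [0.5y] swap r/2=451/9549: DF=(1 − 451/9549·(0))/(1+451/9549) = 9549/10000 ≈ 0.954900
step 2 [1y] zero: DF = P = 9279/10000 ≈ 0.927900
step 3 [1.5y] zero: DF = P = 8863/10000 ≈ 0.886300
step 4 [2y] zero: DF = P = 4409/5000 ≈ 0.881800
step 5 [2.5y] swap r/2=1582/44927: DF=(1 − 1582/44927·(0.954900+0.927900+0.886300+0.881800))/(1+1582/44927) = 4209/5000 ≈ 0.841800
step 6 [3y] swap r/2=1783/53144: DF=(1 − 1783/53144·(0.954900+0.927900+0.886300+0.881800+0.841800))/(1+1783/53144) = 8217/10000 ≈ 0.821700
step 7 [3.5y] zero: DF = P = 1619/2000 ≈ 0.809500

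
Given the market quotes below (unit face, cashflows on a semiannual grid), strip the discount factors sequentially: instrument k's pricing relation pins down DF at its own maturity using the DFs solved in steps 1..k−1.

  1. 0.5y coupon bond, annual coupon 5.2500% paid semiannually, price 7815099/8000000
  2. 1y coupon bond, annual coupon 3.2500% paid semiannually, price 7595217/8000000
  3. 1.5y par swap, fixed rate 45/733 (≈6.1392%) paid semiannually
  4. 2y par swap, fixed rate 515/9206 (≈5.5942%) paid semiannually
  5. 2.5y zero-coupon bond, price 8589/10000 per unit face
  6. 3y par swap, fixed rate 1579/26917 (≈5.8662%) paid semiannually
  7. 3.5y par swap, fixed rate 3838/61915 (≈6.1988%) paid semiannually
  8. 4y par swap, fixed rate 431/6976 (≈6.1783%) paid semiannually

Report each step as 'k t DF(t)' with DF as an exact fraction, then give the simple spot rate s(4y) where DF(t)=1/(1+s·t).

1 1/2 9519/10000
2 1 919/1000
3 3/2 1829/2000
4 2 897/1000
5 5/2 8589/10000
6 3 8421/10000
7 7/2 8081/10000
8 4 1569/2000
s(4y) = (1/(1569/2000) − 1)/(4) = 431/6276 ≈ 6.8674%

step 1 [0.5y] bond c/2=21/800: DF=(7815099/8000000 − 21/800·(0))/(1+21/800) = 9519/10000 ≈ 0.951900
step 2 [1y] bond c/2=13/800: DF=(7595217/8000000 − 13/800·(0.951900))/(1+13/800) = 919/1000 ≈ 0.919000
step 3 [1.5y] swap r/2=45/1466: DF=(1 − 45/1466·(0.951900+0.919000))/(1+45/1466) = 1829/2000 ≈ 0.914500
step 4 [2y] swap r/2=515/18412: DF=(1 − 515/18412·(0.951900+0.919000+0.914500))/(1+515/18412) = 897/1000 ≈ 0.897000
step 5 [2.5y] zero: DF = P = 8589/10000 ≈ 0.858900
step 6 [3y] swap r/2=1579/53834: DF=(1 − 1579/53834·(0.951900+0.919000+0.914500+0.897000+0.858900))/(1+1579/53834) = 8421/10000 ≈ 0.842100
step 7 [3.5y] swap r/2=1919/61915: DF=(1 − 1919/61915·(0.951900+0.919000+0.914500+0.897000+0.858900+0.842100))/(1+1919/61915) = 8081/10000 ≈ 0.808100
step 8 [4y] swap r/2=431/13952: DF=(1 − 431/13952·(0.951900+0.919000+0.914500+0.897000+0.858900+0.842100+0.808100))/(1+431/13952) = 1569/2000 ≈ 0.784500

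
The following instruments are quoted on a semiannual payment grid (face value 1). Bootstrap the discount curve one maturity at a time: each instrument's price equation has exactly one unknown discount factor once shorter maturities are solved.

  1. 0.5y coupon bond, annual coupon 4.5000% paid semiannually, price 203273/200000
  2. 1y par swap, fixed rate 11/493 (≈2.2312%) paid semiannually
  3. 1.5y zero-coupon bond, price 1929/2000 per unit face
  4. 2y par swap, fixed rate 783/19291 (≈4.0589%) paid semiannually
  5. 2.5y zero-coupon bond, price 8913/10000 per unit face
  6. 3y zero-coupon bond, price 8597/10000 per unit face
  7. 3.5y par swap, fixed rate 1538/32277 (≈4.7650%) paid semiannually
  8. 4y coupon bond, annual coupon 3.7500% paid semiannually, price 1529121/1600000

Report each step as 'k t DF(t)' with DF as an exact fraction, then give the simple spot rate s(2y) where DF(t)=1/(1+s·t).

step 1 [0.5y] bond c/2=9/400: DF=(203273/200000 − 9/400·(0))/(1+9/400) = 497/500 ≈ 0.994000
step 2 [1y] swap r/2=11/986: DF=(1 − 11/986·(0.994000))/(1+11/986) = 489/500 ≈ 0.978000
step 3 [1.5y] zero: DF = P = 1929/2000 ≈ 0.964500
step 4 [2y] swap r/2=783/38582: DF=(1 − 783/38582·(0.994000+0.978000+0.964500))/(1+783/38582) = 9217/10000 ≈ 0.921700
step 5 [2.5y] zero: DF = P = 8913/10000 ≈ 0.891300
step 6 [3y] zero: DF = P = 8597/10000 ≈ 0.859700
step 7 [3.5y] swap r/2=769/32277: DF=(1 − 769/32277·(0.994000+0.978000+0.964500+0.921700+0.891300+0.859700))/(1+769/32277) = 4231/5000 ≈ 0.846200
step 8 [4y] bond c/2=3/160: DF=(1529121/1600000 − 3/160·(0.994000+0.978000+0.964500+0.921700+0.891300+0.859700+0.846200))/(1+3/160) = 8193/10000 ≈ 0.819300

1 1/2 497/500
2 1 489/500
3 3/2 1929/2000
4 2 9217/10000
5 5/2 8913/10000
6 3 8597/10000
7 7/2 4231/5000
8 4 8193/10000
s(2y) = (1/(9217/10000) − 1)/(2) = 783/18434 ≈ 4.2476%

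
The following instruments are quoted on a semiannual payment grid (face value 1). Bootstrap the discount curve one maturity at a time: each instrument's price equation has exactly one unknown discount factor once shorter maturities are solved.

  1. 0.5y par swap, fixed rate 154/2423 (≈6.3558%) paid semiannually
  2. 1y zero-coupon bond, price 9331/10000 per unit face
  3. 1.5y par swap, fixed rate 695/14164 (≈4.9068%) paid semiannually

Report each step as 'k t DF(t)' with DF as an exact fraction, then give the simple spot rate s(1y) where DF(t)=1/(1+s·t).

1 1/2 2423/2500
2 1 9331/10000
3 3/2 1861/2000
s(1y) = (1/(9331/10000) − 1)/(1) = 669/9331 ≈ 7.1696%

step 1 [0.5y] swap r/2=77/2423: DF=(1 − 77/2423·(0))/(1+77/2423) = 2423/2500 ≈ 0.969200
step 2 [1y] zero: DF = P = 9331/10000 ≈ 0.933100
step 3 [1.5y] swap r/2=695/28328: DF=(1 − 695/28328·(0.969200+0.933100))/(1+695/28328) = 1861/2000 ≈ 0.930500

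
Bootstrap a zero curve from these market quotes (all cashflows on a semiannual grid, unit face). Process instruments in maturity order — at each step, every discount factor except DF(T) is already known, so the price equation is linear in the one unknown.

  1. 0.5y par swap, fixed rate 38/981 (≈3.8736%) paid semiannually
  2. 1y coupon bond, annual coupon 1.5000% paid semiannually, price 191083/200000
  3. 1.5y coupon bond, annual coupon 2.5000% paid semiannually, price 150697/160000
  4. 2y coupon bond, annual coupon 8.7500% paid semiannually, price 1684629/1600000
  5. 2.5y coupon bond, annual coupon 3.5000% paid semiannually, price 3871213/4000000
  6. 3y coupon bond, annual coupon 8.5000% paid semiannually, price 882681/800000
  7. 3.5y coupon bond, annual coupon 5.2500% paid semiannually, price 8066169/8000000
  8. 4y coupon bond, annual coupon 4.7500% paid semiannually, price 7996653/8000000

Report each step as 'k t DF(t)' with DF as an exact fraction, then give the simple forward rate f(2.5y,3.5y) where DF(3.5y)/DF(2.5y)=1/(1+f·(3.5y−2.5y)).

1 1/2 981/1000
2 1 941/1000
3 3/2 1813/2000
4 2 4451/5000
5 5/2 1109/1250
6 3 4353/5000
7 7/2 1053/1250
8 4 4149/5000
f(2.5y,3.5y) = ((1109/1250)/(1053/1250) − 1)/(1) = 56/1053 ≈ 5.3181%

step 1 [0.5y] swap r/2=19/981: DF=(1 − 19/981·(0))/(1+19/981) = 981/1000 ≈ 0.981000
step 2 [1y] bond c/2=3/400: DF=(191083/200000 − 3/400·(0.981000))/(1+3/400) = 941/1000 ≈ 0.941000
step 3 [1.5y] bond c/2=1/80: DF=(150697/160000 − 1/80·(0.981000+0.941000))/(1+1/80) = 1813/2000 ≈ 0.906500
step 4 [2y] bond c/2=7/160: DF=(1684629/1600000 − 7/160·(0.981000+0.941000+0.906500))/(1+7/160) = 4451/5000 ≈ 0.890200
step 5 [2.5y] bond c/2=7/400: DF=(3871213/4000000 − 7/400·(0.981000+0.941000+0.906500+0.890200))/(1+7/400) = 1109/1250 ≈ 0.887200
step 6 [3y] bond c/2=17/400: DF=(882681/800000 − 17/400·(0.981000+0.941000+0.906500+0.890200+0.887200))/(1+17/400) = 4353/5000 ≈ 0.870600
step 7 [3.5y] bond c/2=21/800: DF=(8066169/8000000 − 21/800·(0.981000+0.941000+0.906500+0.890200+0.887200+0.870600))/(1+21/800) = 1053/1250 ≈ 0.842400
step 8 [4y] bond c/2=19/800: DF=(7996653/8000000 − 19/800·(0.981000+0.941000+0.906500+0.890200+0.887200+0.870600+0.842400))/(1+19/800) = 4149/5000 ≈ 0.829800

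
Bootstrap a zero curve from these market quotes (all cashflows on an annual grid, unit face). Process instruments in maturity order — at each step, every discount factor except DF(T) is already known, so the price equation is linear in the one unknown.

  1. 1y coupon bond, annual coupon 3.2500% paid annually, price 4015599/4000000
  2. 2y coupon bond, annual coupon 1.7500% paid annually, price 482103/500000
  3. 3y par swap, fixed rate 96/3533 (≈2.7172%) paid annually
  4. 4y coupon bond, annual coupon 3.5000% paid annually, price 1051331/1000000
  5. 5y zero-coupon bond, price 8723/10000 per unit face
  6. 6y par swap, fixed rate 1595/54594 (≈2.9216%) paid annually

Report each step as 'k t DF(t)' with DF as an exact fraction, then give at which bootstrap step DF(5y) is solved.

1 1 9723/10000
2 2 9309/10000
3 3 577/625
4 4 4601/5000
5 5 8723/10000
6 6 1681/2000
DF(5y) is solved at step 5

step 1 [1y] bond c/1=13/400: DF=(4015599/4000000 − 13/400·(0))/(1+13/400) = 9723/10000 ≈ 0.972300
step 2 [2y] bond c/1=7/400: DF=(482103/500000 − 7/400·(0.972300))/(1+7/400) = 9309/10000 ≈ 0.930900
step 3 [3y] swap r/1=96/3533: DF=(1 − 96/3533·(0.972300+0.930900))/(1+96/3533) = 577/625 ≈ 0.923200
step 4 [4y] bond c/1=7/200: DF=(1051331/1000000 − 7/200·(0.972300+0.930900+0.923200))/(1+7/200) = 4601/5000 ≈ 0.920200
step 5 [5y] zero: DF = P = 8723/10000 ≈ 0.872300
step 6 [6y] swap r/1=1595/54594: DF=(1 − 1595/54594·(0.972300+0.930900+0.923200+0.920200+0.872300))/(1+1595/54594) = 1681/2000 ≈ 0.840500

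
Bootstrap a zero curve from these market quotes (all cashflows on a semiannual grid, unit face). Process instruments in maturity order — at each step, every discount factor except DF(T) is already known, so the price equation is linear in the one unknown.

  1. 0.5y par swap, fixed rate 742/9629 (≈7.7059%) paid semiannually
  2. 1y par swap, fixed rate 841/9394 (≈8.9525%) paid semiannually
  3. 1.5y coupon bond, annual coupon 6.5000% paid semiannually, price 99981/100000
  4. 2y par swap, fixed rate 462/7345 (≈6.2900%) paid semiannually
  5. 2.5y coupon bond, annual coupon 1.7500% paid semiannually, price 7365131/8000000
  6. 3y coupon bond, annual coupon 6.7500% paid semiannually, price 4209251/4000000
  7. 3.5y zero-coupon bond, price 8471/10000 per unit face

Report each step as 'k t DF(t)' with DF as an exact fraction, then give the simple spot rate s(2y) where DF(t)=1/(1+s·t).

1 1/2 9629/10000
2 1 9159/10000
3 3/2 2273/2500
4 2 1769/2000
5 5/2 1101/1250
6 3 8693/10000
7 7/2 8471/10000
s(2y) = (1/(1769/2000) − 1)/(2) = 231/3538 ≈ 6.5291%

step 1 [0.5y] swap r/2=371/9629: DF=(1 − 371/9629·(0))/(1+371/9629) = 9629/10000 ≈ 0.962900
step 2 [1y] swap r/2=841/18788: DF=(1 − 841/18788·(0.962900))/(1+841/18788) = 9159/10000 ≈ 0.915900
step 3 [1.5y] bond c/2=13/400: DF=(99981/100000 − 13/400·(0.962900+0.915900))/(1+13/400) = 2273/2500 ≈ 0.909200
step 4 [2y] swap r/2=231/7345: DF=(1 − 231/7345·(0.962900+0.915900+0.909200))/(1+231/7345) = 1769/2000 ≈ 0.884500
step 5 [2.5y] bond c/2=7/800: DF=(7365131/8000000 − 7/800·(0.962900+0.915900+0.909200+0.884500))/(1+7/800) = 1101/1250 ≈ 0.880800
step 6 [3y] bond c/2=27/800: DF=(4209251/4000000 − 27/800·(0.962900+0.915900+0.909200+0.884500+0.880800))/(1+27/800) = 8693/10000 ≈ 0.869300
step 7 [3.5y] zero: DF = P = 8471/10000 ≈ 0.847100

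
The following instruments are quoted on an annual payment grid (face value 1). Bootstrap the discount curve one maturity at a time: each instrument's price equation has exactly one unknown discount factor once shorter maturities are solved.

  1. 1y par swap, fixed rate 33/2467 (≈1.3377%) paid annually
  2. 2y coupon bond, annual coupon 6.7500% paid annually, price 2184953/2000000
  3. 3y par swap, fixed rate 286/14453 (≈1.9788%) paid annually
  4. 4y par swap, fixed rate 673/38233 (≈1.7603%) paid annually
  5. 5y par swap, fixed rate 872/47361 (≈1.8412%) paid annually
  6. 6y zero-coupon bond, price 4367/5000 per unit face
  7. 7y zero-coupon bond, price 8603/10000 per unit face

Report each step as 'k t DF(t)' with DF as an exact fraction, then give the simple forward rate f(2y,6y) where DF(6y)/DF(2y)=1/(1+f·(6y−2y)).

1 1 2467/2500
2 2 961/1000
3 3 2357/2500
4 4 9327/10000
5 5 1141/1250
6 6 4367/5000
7 7 8603/10000
f(2y,6y) = ((961/1000)/(4367/5000) − 1)/(4) = 219/8734 ≈ 2.5074%

step 1 [1y] swap r/1=33/2467: DF=(1 − 33/2467·(0))/(1+33/2467) = 2467/2500 ≈ 0.986800
step 2 [2y] bond c/1=27/400: DF=(2184953/2000000 − 27/400·(0.986800))/(1+27/400) = 961/1000 ≈ 0.961000
step 3 [3y] swap r/1=286/14453: DF=(1 − 286/14453·(0.986800+0.961000))/(1+286/14453) = 2357/2500 ≈ 0.942800
step 4 [4y] swap r/1=673/38233: DF=(1 − 673/38233·(0.986800+0.961000+0.942800))/(1+673/38233) = 9327/10000 ≈ 0.932700
step 5 [5y] swap r/1=872/47361: DF=(1 − 872/47361·(0.986800+0.961000+0.942800+0.932700))/(1+872/47361) = 1141/1250 ≈ 0.912800
step 6 [6y] zero: DF = P = 4367/5000 ≈ 0.873400
step 7 [7y] zero: DF = P = 8603/10000 ≈ 0.860300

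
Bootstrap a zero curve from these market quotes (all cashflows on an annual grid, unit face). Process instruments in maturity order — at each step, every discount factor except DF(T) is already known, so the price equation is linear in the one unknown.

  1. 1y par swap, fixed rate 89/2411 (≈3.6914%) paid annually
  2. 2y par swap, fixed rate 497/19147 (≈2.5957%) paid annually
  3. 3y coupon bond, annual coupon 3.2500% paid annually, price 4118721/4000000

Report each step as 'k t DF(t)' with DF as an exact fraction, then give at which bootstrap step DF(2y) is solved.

1 1 2411/2500
2 2 9503/10000
3 3 937/1000
DF(2y) is solved at step 2

step 1 [1y] swap r/1=89/2411: DF=(1 − 89/2411·(0))/(1+89/2411) = 2411/2500 ≈ 0.964400
step 2 [2y] swap r/1=497/19147: DF=(1 − 497/19147·(0.964400))/(1+497/19147) = 9503/10000 ≈ 0.950300
step 3 [3y] bond c/1=13/400: DF=(4118721/4000000 − 13/400·(0.964400+0.950300))/(1+13/400) = 937/1000 ≈ 0.937000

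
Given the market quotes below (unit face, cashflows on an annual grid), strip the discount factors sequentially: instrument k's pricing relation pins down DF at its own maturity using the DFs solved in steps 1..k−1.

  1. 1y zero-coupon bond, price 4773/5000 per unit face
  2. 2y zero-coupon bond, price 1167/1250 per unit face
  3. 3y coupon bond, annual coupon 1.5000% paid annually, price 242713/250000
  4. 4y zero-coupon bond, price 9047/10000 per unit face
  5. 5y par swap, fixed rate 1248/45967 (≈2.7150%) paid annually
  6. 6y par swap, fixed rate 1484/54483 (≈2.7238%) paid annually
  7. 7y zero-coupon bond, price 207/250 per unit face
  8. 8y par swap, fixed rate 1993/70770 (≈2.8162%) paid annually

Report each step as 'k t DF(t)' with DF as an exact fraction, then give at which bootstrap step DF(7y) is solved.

step 1 [1y] zero: DF = P = 4773/5000 ≈ 0.954600
step 2 [2y] zero: DF = P = 1167/1250 ≈ 0.933600
step 3 [3y] bond c/1=3/200: DF=(242713/250000 − 3/200·(0.954600+0.933600))/(1+3/200) = 4643/5000 ≈ 0.928600
step 4 [4y] zero: DF = P = 9047/10000 ≈ 0.904700
step 5 [5y] swap r/1=1248/45967: DF=(1 − 1248/45967·(0.954600+0.933600+0.928600+0.904700))/(1+1248/45967) = 547/625 ≈ 0.875200
step 6 [6y] swap r/1=1484/54483: DF=(1 − 1484/54483·(0.954600+0.933600+0.928600+0.904700+0.875200))/(1+1484/54483) = 2129/2500 ≈ 0.851600
step 7 [7y] zero: DF = P = 207/250 ≈ 0.828000
step 8 [8y] swap r/1=1993/70770: DF=(1 − 1993/70770·(0.954600+0.933600+0.928600+0.904700+0.875200+0.851600+0.828000))/(1+1993/70770) = 8007/10000 ≈ 0.800700

1 1 4773/5000
2 2 1167/1250
3 3 4643/5000
4 4 9047/10000
5 5 547/625
6 6 2129/2500
7 7 207/250
8 8 8007/10000
DF(7y) is solved at step 7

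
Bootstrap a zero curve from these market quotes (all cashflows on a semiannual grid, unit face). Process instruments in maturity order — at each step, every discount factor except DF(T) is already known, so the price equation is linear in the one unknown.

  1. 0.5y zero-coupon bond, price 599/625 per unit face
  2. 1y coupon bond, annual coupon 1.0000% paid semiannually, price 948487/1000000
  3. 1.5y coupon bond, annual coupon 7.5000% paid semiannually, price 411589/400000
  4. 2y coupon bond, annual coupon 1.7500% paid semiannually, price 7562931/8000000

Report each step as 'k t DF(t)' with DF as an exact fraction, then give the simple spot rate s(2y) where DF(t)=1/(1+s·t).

step 1 [0.5y] zero: DF = P = 599/625 ≈ 0.958400
step 2 [1y] bond c/2=1/200: DF=(948487/1000000 − 1/200·(0.958400))/(1+1/200) = 939/1000 ≈ 0.939000
step 3 [1.5y] bond c/2=3/80: DF=(411589/400000 − 3/80·(0.958400+0.939000))/(1+3/80) = 577/625 ≈ 0.923200
step 4 [2y] bond c/2=7/800: DF=(7562931/8000000 − 7/800·(0.958400+0.939000+0.923200))/(1+7/800) = 9127/10000 ≈ 0.912700

1 1/2 599/625
2 1 939/1000
3 3/2 577/625
4 2 9127/10000
s(2y) = (1/(9127/10000) − 1)/(2) = 873/18254 ≈ 4.7825%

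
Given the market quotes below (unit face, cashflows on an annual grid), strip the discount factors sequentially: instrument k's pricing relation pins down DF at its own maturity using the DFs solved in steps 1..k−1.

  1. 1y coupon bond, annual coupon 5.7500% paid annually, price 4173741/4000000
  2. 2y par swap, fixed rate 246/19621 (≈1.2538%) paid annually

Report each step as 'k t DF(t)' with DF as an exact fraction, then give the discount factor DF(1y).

1 1 9867/10000
2 2 4877/5000
DF(1y) = 9867/10000 ≈ 0.986700

step 1 [1y] bond c/1=23/400: DF=(4173741/4000000 − 23/400·(0))/(1+23/400) = 9867/10000 ≈ 0.986700
step 2 [2y] swap r/1=246/19621: DF=(1 − 246/19621·(0.986700))/(1+246/19621) = 4877/5000 ≈ 0.975400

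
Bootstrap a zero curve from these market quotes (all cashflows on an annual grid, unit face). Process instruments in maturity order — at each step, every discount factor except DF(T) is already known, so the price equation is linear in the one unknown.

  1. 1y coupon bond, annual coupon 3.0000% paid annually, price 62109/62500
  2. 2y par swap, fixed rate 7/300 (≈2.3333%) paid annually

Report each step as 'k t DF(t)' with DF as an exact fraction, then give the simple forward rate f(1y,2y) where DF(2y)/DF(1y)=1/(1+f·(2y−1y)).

step 1 [1y] bond c/1=3/100: DF=(62109/62500 − 3/100·(0))/(1+3/100) = 603/625 ≈ 0.964800
step 2 [2y] swap r/1=7/300: DF=(1 − 7/300·(0.964800))/(1+7/300) = 597/625 ≈ 0.955200

1 1 603/625
2 2 597/625
f(1y,2y) = ((603/625)/(597/625) − 1)/(1) = 2/199 ≈ 1.0050%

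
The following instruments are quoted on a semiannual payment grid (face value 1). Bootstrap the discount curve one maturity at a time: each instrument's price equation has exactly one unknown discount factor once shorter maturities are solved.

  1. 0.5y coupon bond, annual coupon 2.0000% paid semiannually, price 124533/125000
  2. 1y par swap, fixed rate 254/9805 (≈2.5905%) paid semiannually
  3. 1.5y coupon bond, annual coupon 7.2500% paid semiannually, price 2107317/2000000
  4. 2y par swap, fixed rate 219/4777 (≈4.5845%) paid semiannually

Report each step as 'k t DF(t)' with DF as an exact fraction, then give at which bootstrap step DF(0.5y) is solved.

1 1/2 1233/1250
2 1 4873/5000
3 3/2 4741/5000
4 2 2281/2500
DF(0.5y) is solved at step 1

step 1 [0.5y] bond c/2=1/100: DF=(124533/125000 − 1/100·(0))/(1+1/100) = 1233/1250 ≈ 0.986400
step 2 [1y] swap r/2=127/9805: DF=(1 − 127/9805·(0.986400))/(1+127/9805) = 4873/5000 ≈ 0.974600
step 3 [1.5y] bond c/2=29/800: DF=(2107317/2000000 − 29/800·(0.986400+0.974600))/(1+29/800) = 4741/5000 ≈ 0.948200
step 4 [2y] swap r/2=219/9554: DF=(1 − 219/9554·(0.986400+0.974600+0.948200))/(1+219/9554) = 2281/2500 ≈ 0.912400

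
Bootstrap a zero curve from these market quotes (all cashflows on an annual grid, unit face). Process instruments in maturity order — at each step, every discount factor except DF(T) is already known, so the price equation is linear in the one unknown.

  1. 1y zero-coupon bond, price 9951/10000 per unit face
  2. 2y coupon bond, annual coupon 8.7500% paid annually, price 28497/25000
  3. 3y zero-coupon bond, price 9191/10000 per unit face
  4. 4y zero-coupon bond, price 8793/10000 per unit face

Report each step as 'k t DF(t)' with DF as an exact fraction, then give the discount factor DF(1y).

step 1 [1y] zero: DF = P = 9951/10000 ≈ 0.995100
step 2 [2y] bond c/1=7/80: DF=(28497/25000 − 7/80·(0.995100))/(1+7/80) = 9681/10000 ≈ 0.968100
step 3 [3y] zero: DF = P = 9191/10000 ≈ 0.919100
step 4 [4y] zero: DF = P = 8793/10000 ≈ 0.879300

1 1 9951/10000
2 2 9681/10000
3 3 9191/10000
4 4 8793/10000
DF(1y) = 9951/10000 ≈ 0.995100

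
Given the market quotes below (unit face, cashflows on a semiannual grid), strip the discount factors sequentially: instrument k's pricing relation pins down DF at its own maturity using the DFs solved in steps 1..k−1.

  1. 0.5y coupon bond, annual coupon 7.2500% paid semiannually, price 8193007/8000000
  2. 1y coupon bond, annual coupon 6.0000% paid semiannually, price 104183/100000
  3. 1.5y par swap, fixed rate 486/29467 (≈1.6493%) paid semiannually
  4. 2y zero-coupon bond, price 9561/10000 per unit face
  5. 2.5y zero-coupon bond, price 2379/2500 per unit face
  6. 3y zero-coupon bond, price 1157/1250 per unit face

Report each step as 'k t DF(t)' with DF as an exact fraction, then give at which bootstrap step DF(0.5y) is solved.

1 1/2 9883/10000
2 1 9827/10000
3 3/2 9757/10000
4 2 9561/10000
5 5/2 2379/2500
6 3 1157/1250
DF(0.5y) is solved at step 1

step 1 [0.5y] bond c/2=29/800: DF=(8193007/8000000 − 29/800·(0))/(1+29/800) = 9883/10000 ≈ 0.988300
step 2 [1y] bond c/2=3/100: DF=(104183/100000 − 3/100·(0.988300))/(1+3/100) = 9827/10000 ≈ 0.982700
step 3 [1.5y] swap r/2=243/29467: DF=(1 − 243/29467·(0.988300+0.982700))/(1+243/29467) = 9757/10000 ≈ 0.975700
step 4 [2y] zero: DF = P = 9561/10000 ≈ 0.956100
step 5 [2.5y] zero: DF = P = 2379/2500 ≈ 0.951600
step 6 [3y] zero: DF = P = 1157/1250 ≈ 0.925600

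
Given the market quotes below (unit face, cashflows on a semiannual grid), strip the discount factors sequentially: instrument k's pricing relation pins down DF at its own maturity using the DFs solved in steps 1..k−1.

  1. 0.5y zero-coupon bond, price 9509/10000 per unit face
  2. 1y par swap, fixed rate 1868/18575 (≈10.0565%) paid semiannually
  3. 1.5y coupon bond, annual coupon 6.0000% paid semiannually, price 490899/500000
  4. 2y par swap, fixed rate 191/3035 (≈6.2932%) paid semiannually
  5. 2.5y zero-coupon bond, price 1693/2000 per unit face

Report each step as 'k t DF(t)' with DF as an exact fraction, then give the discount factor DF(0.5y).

1 1/2 9509/10000
2 1 4533/5000
3 3/2 8991/10000
4 2 4427/5000
5 5/2 1693/2000
DF(0.5y) = 9509/10000 ≈ 0.950900

step 1 [0.5y] zero: DF = P = 9509/10000 ≈ 0.950900
step 2 [1y] swap r/2=934/18575: DF=(1 − 934/18575·(0.950900))/(1+934/18575) = 4533/5000 ≈ 0.906600
step 3 [1.5y] bond c/2=3/100: DF=(490899/500000 − 3/100·(0.950900+0.906600))/(1+3/100) = 8991/10000 ≈ 0.899100
step 4 [2y] swap r/2=191/6070: DF=(1 − 191/6070·(0.950900+0.906600+0.899100))/(1+191/6070) = 4427/5000 ≈ 0.885400
step 5 [2.5y] zero: DF = P = 1693/2000 ≈ 0.846500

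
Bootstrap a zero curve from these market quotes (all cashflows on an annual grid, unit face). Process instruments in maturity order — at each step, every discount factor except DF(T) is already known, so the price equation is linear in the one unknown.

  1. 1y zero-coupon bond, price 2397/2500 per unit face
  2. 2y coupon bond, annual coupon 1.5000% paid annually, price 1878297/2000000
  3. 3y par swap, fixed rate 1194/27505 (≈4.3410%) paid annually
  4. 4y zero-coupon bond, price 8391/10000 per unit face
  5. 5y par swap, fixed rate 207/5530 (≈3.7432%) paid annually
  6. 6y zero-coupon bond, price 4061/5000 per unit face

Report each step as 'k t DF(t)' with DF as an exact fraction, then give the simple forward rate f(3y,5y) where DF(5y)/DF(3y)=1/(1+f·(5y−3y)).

1 1 2397/2500
2 2 9111/10000
3 3 4403/5000
4 4 8391/10000
5 5 1043/1250
6 6 4061/5000
f(3y,5y) = ((4403/5000)/(1043/1250) − 1)/(2) = 33/1192 ≈ 2.7685%

step 1 [1y] zero: DF = P = 2397/2500 ≈ 0.958800
step 2 [2y] bond c/1=3/200: DF=(1878297/2000000 − 3/200·(0.958800))/(1+3/200) = 9111/10000 ≈ 0.911100
step 3 [3y] swap r/1=1194/27505: DF=(1 − 1194/27505·(0.958800+0.911100))/(1+1194/27505) = 4403/5000 ≈ 0.880600
step 4 [4y] zero: DF = P = 8391/10000 ≈ 0.839100
step 5 [5y] swap r/1=207/5530: DF=(1 − 207/5530·(0.958800+0.911100+0.880600+0.839100))/(1+207/5530) = 1043/1250 ≈ 0.834400
step 6 [6y] zero: DF = P = 4061/5000 ≈ 0.812200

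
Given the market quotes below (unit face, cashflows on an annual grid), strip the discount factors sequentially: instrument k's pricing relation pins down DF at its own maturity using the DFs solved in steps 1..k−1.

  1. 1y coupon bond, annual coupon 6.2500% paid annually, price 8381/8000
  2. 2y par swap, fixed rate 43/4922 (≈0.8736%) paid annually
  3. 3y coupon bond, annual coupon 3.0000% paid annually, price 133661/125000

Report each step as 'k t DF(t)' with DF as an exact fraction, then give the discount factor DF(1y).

1 1 493/500
2 2 2457/2500
3 3 613/625
DF(1y) = 493/500 ≈ 0.986000

step 1 [1y] bond c/1=1/16: DF=(8381/8000 − 1/16·(0))/(1+1/16) = 493/500 ≈ 0.986000
step 2 [2y] swap r/1=43/4922: DF=(1 − 43/4922·(0.986000))/(1+43/4922) = 2457/2500 ≈ 0.982800
step 3 [3y] bond c/1=3/100: DF=(133661/125000 − 3/100·(0.986000+0.982800))/(1+3/100) = 613/625 ≈ 0.980800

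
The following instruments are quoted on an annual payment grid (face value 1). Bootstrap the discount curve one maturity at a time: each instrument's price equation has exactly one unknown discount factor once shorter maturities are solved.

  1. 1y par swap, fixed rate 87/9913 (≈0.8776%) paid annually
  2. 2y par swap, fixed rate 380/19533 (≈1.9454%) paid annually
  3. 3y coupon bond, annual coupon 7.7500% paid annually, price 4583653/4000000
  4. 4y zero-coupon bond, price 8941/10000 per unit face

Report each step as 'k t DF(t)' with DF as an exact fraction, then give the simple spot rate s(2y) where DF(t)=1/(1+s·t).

step 1 [1y] swap r/1=87/9913: DF=(1 − 87/9913·(0))/(1+87/9913) = 9913/10000 ≈ 0.991300
step 2 [2y] swap r/1=380/19533: DF=(1 − 380/19533·(0.991300))/(1+380/19533) = 481/500 ≈ 0.962000
step 3 [3y] bond c/1=31/400: DF=(4583653/4000000 − 31/400·(0.991300+0.962000))/(1+31/400) = 923/1000 ≈ 0.923000
step 4 [4y] zero: DF = P = 8941/10000 ≈ 0.894100

1 1 9913/10000
2 2 481/500
3 3 923/1000
4 4 8941/10000
s(2y) = (1/(481/500) − 1)/(2) = 19/962 ≈ 1.9751%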